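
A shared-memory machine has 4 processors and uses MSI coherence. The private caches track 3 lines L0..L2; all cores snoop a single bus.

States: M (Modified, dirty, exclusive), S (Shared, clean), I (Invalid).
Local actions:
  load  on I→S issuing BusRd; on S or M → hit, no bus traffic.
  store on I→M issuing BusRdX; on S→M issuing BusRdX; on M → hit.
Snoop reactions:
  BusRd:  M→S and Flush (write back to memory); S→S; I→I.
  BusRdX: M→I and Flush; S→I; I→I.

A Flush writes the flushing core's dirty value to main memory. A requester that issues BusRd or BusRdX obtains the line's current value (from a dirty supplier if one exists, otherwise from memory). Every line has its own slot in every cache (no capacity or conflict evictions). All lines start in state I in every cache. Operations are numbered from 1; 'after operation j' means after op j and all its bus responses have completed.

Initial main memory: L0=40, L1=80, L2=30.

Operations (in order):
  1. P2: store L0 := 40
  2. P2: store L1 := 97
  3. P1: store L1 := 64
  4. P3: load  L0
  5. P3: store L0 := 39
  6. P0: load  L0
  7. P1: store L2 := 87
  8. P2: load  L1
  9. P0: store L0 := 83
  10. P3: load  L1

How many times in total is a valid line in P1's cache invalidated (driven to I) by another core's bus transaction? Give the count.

  op1 P2: store L0 := 40 → I/I/M/I on L0; bus BusRdX; mem=40
  op2 P2: store L1 := 97 → I/I/M/I on L1; bus BusRdX; mem=80
  op3 P1: store L1 := 64 → I/M/I/I on L1; bus BusRdX Flush; mem=97
  op4 P3: load  L0 → I/I/S/S on L0; bus BusRd Flush; mem=40
  op5 P3: store L0 := 39 → I/I/I/M on L0; bus BusRdX; mem=40
  op6 P0: load  L0 → S/I/I/S on L0; bus BusRd Flush; mem=39
  op7 P1: store L2 := 87 → I/M/I/I on L2; bus BusRdX; mem=30
  op8 P2: load  L1 → I/S/S/I on L1; bus BusRd Flush; mem=64
  op9 P0: store L0 := 83 → M/I/I/I on L0; bus BusRdX; mem=39
  op10 P3: load  L1 → I/S/S/S on L1; bus BusRd; mem=64

invalidations = 0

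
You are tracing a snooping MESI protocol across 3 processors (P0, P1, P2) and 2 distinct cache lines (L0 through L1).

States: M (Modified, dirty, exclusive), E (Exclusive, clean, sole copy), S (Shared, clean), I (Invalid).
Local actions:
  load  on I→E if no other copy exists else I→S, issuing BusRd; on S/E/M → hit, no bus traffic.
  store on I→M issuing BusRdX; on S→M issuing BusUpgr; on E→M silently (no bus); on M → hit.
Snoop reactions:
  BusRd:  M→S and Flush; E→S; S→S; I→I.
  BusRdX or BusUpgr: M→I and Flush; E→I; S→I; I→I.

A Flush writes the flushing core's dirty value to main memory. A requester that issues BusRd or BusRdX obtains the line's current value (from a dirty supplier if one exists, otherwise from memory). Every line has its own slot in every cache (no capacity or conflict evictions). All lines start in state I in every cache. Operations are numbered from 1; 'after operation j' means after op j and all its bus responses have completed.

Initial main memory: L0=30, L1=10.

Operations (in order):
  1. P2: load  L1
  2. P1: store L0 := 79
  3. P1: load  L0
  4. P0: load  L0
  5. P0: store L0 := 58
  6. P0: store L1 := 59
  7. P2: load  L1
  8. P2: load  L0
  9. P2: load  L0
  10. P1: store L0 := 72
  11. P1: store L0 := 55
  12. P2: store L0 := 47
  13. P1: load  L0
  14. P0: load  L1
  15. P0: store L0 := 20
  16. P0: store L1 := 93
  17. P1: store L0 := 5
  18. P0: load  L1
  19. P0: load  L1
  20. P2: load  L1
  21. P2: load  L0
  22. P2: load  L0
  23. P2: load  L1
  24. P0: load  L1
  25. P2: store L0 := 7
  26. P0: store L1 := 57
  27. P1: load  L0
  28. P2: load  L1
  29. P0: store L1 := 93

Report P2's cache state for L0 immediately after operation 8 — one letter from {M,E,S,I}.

step 1: P2: load  L1  ⟶  IIE  (L1)  txn=BusRd  M[L1]=10
step 2: P1: store L0 := 79  ⟶  IMI  (L0)  txn=BusRdX  M[L0]=30
step 3: P1: load  L0  ⟶  IMI  (L0)  txn=∅  M[L0]=30
step 4: P0: load  L0  ⟶  SSI  (L0)  txn=BusRd+Flush  M[L0]=79
step 5: P0: store L0 := 58  ⟶  MII  (L0)  txn=BusUpgr  M[L0]=79
step 6: P0: store L1 := 59  ⟶  MII  (L1)  txn=BusRdX  M[L1]=10
step 7: P2: load  L1  ⟶  SIS  (L1)  txn=BusRd+Flush  M[L1]=59
step 8: P2: load  L0  ⟶  SIS  (L0)  txn=BusRd+Flush  M[L0]=58
step 9: P2: load  L0  ⟶  SIS  (L0)  txn=∅  M[L0]=58
step 10: P1: store L0 := 72  ⟶  IMI  (L0)  txn=BusRdX  M[L0]=58
step 11: P1: store L0 := 55  ⟶  IMI  (L0)  txn=∅  M[L0]=58
step 12: P2: store L0 := 47  ⟶  IIM  (L0)  txn=BusRdX+Flush  M[L0]=55
step 13: P1: load  L0  ⟶  ISS  (L0)  txn=BusRd+Flush  M[L0]=47
step 14: P0: load  L1  ⟶  SIS  (L1)  txn=∅  M[L1]=59
step 15: P0: store L0 := 20  ⟶  MII  (L0)  txn=BusRdX  M[L0]=47
step 16: P0: store L1 := 93  ⟶  MII  (L1)  txn=BusUpgr  M[L1]=59
step 17: P1: store L0 := 5  ⟶  IMI  (L0)  txn=BusRdX+Flush  M[L0]=20
step 18: P0: load  L1  ⟶  MII  (L1)  txn=∅  M[L1]=59
step 19: P0: load  L1  ⟶  MII  (L1)  txn=∅  M[L1]=59
step 20: P2: load  L1  ⟶  SIS  (L1)  txn=BusRd+Flush  M[L1]=93
step 21: P2: load  L0  ⟶  ISS  (L0)  txn=BusRd+Flush  M[L0]=5
step 22: P2: load  L0  ⟶  ISS  (L0)  txn=∅  M[L0]=5
step 23: P2: load  L1  ⟶  SIS  (L1)  txn=∅  M[L1]=93
step 24: P0: load  L1  ⟶  SIS  (L1)  txn=∅  M[L1]=93
step 25: P2: store L0 := 7  ⟶  IIM  (L0)  txn=BusUpgr  M[L0]=5
step 26: P0: store L1 := 57  ⟶  MII  (L1)  txn=BusUpgr  M[L1]=93
step 27: P1: load  L0  ⟶  ISS  (L0)  txn=BusRd+Flush  M[L0]=7
step 28: P2: load  L1  ⟶  SIS  (L1)  txn=BusRd+Flush  M[L1]=57
step 29: P0: store L1 := 93  ⟶  MII  (L1)  txn=BusUpgr  M[L1]=57

state = S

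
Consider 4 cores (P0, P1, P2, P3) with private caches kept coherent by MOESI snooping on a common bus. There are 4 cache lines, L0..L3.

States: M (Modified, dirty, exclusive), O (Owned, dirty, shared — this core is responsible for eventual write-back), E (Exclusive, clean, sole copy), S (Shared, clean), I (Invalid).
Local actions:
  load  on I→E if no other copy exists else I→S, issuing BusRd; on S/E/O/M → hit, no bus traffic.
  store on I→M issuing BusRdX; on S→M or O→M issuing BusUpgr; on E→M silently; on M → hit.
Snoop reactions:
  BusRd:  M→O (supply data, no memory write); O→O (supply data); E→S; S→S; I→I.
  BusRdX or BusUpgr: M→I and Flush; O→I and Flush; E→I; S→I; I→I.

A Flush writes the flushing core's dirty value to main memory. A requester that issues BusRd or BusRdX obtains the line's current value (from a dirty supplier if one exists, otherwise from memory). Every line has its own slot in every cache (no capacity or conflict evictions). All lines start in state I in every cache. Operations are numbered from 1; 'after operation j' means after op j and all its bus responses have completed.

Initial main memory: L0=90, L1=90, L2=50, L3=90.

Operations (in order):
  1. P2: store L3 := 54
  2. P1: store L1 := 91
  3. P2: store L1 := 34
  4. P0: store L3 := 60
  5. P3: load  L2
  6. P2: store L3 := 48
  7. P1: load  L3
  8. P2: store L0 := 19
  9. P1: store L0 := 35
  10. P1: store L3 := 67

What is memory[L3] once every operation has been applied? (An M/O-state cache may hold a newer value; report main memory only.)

[1] P2: store L3 := 54 | P0:I, P1:I, P2:M(54), P3:I | bus: BusRdX
[2] P1: store L1 := 91 | P0:I, P1:M(91), P2:I, P3:I | bus: BusRdX
[3] P2: store L1 := 34 | P0:I, P1:I, P2:M(34), P3:I | bus: BusRdX,Flush
[4] P0: store L3 := 60 | P0:M(60), P1:I, P2:I, P3:I | bus: BusRdX,Flush
[5] P3: load  L2 | P0:I, P1:I, P2:I, P3:E(50) | bus: BusRd
[6] P2: store L3 := 48 | P0:I, P1:I, P2:M(48), P3:I | bus: BusRdX,Flush
[7] P1: load  L3 | P0:I, P1:S(48), P2:O(48), P3:I | bus: BusRd
[8] P2: store L0 := 19 | P0:I, P1:I, P2:M(19), P3:I | bus: BusRdX
[9] P1: store L0 := 35 | P0:I, P1:M(35), P2:I, P3:I | bus: BusRdX,Flush
[10] P1: store L3 := 67 | P0:I, P1:M(67), P2:I, P3:I | bus: BusUpgr,Flush

memory[L3] = 48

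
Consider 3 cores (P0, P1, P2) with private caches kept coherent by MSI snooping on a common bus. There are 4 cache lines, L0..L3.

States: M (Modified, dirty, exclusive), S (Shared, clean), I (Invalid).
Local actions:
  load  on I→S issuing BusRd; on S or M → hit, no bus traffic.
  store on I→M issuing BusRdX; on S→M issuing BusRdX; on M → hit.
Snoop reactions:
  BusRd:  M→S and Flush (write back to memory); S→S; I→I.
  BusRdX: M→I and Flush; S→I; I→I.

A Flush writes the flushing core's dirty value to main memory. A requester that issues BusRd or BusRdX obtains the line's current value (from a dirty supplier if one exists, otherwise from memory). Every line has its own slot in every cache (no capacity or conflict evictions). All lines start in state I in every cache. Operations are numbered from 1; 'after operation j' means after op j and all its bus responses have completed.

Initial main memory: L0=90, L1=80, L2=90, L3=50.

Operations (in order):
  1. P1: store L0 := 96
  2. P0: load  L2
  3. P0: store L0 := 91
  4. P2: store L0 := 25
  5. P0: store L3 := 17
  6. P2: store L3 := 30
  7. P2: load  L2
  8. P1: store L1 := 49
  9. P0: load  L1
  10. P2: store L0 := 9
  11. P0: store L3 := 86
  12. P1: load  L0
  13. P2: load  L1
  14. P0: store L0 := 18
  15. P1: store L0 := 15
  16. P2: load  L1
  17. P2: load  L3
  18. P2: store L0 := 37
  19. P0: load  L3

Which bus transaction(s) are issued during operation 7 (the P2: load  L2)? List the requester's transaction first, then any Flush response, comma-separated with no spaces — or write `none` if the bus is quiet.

bus = BusRd

[1] P1: store L0 := 96 | P0:I, P1:M(96), P2:I | bus: BusRdX
[2] P0: load  L2 | P0:S(90), P1:I, P2:I | bus: BusRd
[3] P0: store L0 := 91 | P0:M(91), P1:I, P2:I | bus: BusRdX,Flush
[4] P2: store L0 := 25 | P0:I, P1:I, P2:M(25) | bus: BusRdX,Flush
[5] P0: store L3 := 17 | P0:M(17), P1:I, P2:I | bus: BusRdX
[6] P2: store L3 := 30 | P0:I, P1:I, P2:M(30) | bus: BusRdX,Flush
[7] P2: load  L2 | P0:S(90), P1:I, P2:S(90) | bus: BusRd
[8] P1: store L1 := 49 | P0:I, P1:M(49), P2:I | bus: BusRdX
[9] P0: load  L1 | P0:S(49), P1:S(49), P2:I | bus: BusRd,Flush
[10] P2: store L0 := 9 | P0:I, P1:I, P2:M(9) | bus: none
[11] P0: store L3 := 86 | P0:M(86), P1:I, P2:I | bus: BusRdX,Flush
[12] P1: load  L0 | P0:I, P1:S(9), P2:S(9) | bus: BusRd,Flush
[13] P2: load  L1 | P0:S(49), P1:S(49), P2:S(49) | bus: BusRd
[14] P0: store L0 := 18 | P0:M(18), P1:I, P2:I | bus: BusRdX
[15] P1: store L0 := 15 | P0:I, P1:M(15), P2:I | bus: BusRdX,Flush
[16] P2: load  L1 | P0:S(49), P1:S(49), P2:S(49) | bus: none
[17] P2: load  L3 | P0:S(86), P1:I, P2:S(86) | bus: BusRd,Flush
[18] P2: store L0 := 37 | P0:I, P1:I, P2:M(37) | bus: BusRdX,Flush
[19] P0: load  L3 | P0:S(86), P1:I, P2:S(86) | bus: none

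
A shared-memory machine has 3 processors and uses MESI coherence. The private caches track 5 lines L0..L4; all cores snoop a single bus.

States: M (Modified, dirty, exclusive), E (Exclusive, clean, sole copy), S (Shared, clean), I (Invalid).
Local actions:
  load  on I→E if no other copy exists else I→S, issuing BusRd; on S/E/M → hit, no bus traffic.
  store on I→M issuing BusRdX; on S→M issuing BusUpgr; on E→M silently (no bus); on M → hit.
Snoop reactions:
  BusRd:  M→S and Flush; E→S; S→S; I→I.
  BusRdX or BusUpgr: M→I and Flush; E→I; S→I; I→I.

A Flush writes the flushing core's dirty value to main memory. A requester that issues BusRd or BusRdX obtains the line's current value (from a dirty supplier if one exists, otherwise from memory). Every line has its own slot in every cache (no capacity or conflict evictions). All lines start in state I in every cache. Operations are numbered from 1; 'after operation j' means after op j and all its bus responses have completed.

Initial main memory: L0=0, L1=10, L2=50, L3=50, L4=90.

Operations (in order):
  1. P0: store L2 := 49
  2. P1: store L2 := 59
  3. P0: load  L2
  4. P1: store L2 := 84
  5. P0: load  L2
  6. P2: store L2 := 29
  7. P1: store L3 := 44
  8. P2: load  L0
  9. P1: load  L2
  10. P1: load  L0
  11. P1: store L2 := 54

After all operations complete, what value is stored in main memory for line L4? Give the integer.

memory[L4] = 90

[1] P0: store L2 := 49 | P0:M(49), P1:I, P2:I | bus: BusRdX
[2] P1: store L2 := 59 | P0:I, P1:M(59), P2:I | bus: BusRdX,Flush
[3] P0: load  L2 | P0:S(59), P1:S(59), P2:I | bus: BusRd,Flush
[4] P1: store L2 := 84 | P0:I, P1:M(84), P2:I | bus: BusUpgr
[5] P0: load  L2 | P0:S(84), P1:S(84), P2:I | bus: BusRd,Flush
[6] P2: store L2 := 29 | P0:I, P1:I, P2:M(29) | bus: BusRdX
[7] P1: store L3 := 44 | P0:I, P1:M(44), P2:I | bus: BusRdX
[8] P2: load  L0 | P0:I, P1:I, P2:E(0) | bus: BusRd
[9] P1: load  L2 | P0:I, P1:S(29), P2:S(29) | bus: BusRd,Flush
[10] P1: load  L0 | P0:I, P1:S(0), P2:S(0) | bus: BusRd
[11] P1: store L2 := 54 | P0:I, P1:M(54), P2:I | bus: BusUpgr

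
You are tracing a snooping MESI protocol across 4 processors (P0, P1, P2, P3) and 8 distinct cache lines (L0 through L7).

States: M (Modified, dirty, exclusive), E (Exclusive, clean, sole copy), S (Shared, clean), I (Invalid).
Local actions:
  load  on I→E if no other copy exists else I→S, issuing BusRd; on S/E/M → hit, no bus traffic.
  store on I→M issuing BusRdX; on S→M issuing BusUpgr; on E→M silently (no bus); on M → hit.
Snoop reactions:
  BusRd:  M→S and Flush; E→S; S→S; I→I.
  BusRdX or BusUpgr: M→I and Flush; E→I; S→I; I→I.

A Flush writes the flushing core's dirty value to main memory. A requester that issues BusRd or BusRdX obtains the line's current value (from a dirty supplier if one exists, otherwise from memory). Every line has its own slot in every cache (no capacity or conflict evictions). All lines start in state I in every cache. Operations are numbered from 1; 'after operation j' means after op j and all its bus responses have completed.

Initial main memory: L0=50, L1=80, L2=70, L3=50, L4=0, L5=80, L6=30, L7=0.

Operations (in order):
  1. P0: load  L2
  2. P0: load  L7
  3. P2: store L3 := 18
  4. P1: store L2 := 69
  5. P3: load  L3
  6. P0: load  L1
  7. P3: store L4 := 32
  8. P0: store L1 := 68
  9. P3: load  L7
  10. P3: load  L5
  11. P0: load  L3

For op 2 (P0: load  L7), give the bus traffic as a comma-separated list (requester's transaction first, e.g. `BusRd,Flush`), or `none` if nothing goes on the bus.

bus = BusRd

1. P0: load  L2  bus=[BusRd]  L2: P0=E P1=I P2=I P3=I  mem[L2]=70
2. P0: load  L7  bus=[BusRd]  L7: P0=E P1=I P2=I P3=I  mem[L7]=0
3. P2: store L3 := 18  bus=[BusRdX]  L3: P0=I P1=I P2=M P3=I  mem[L3]=50
4. P1: store L2 := 69  bus=[BusRdX]  L2: P0=I P1=M P2=I P3=I  mem[L2]=70
5. P3: load  L3  bus=[BusRd,Flush]  L3: P0=I P1=I P2=S P3=S  mem[L3]=18
6. P0: load  L1  bus=[BusRd]  L1: P0=E P1=I P2=I P3=I  mem[L1]=80
7. P3: store L4 := 32  bus=[BusRdX]  L4: P0=I P1=I P2=I P3=M  mem[L4]=0
8. P0: store L1 := 68  bus=[-]  L1: P0=M P1=I P2=I P3=I  mem[L1]=80
9. P3: load  L7  bus=[BusRd]  L7: P0=S P1=I P2=I P3=S  mem[L7]=0
10. P3: load  L5  bus=[BusRd]  L5: P0=I P1=I P2=I P3=E  mem[L5]=80
11. P0: load  L3  bus=[BusRd]  L3: P0=S P1=I P2=S P3=S  mem[L3]=18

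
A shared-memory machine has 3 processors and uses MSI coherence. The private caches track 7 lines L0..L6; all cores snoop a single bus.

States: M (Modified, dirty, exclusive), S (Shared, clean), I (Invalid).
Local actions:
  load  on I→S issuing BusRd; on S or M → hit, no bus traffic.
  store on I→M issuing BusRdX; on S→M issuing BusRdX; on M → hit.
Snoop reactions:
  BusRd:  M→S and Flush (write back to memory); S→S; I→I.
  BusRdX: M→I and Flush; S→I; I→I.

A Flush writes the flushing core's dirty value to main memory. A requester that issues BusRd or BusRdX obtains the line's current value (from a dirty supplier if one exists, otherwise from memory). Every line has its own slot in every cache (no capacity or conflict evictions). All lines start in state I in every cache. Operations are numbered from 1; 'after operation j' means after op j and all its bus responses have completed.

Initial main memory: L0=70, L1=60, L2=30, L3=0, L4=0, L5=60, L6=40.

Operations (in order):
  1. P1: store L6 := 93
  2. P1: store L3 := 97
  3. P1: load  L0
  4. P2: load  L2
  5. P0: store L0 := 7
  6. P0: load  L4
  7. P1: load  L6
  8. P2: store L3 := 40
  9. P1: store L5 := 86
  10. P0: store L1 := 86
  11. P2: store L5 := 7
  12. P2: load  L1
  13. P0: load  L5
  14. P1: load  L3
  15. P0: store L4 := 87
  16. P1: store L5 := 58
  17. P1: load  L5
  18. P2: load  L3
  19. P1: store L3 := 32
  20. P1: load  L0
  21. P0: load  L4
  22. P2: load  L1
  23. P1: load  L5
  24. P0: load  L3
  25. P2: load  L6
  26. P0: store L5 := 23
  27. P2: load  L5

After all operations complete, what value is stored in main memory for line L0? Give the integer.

  op1 P1: store L6 := 93 → I/M/I on L6; bus BusRdX; mem=40
  op2 P1: store L3 := 97 → I/M/I on L3; bus BusRdX; mem=0
  op3 P1: load  L0 → I/S/I on L0; bus BusRd; mem=70
  op4 P2: load  L2 → I/I/S on L2; bus BusRd; mem=30
  op5 P0: store L0 := 7 → M/I/I on L0; bus BusRdX; mem=70
  op6 P0: load  L4 → S/I/I on L4; bus BusRd; mem=0
  op7 P1: load  L6 → I/M/I on L6; bus (none); mem=40
  op8 P2: store L3 := 40 → I/I/M on L3; bus BusRdX Flush; mem=97
  op9 P1: store L5 := 86 → I/M/I on L5; bus BusRdX; mem=60
  op10 P0: store L1 := 86 → M/I/I on L1; bus BusRdX; mem=60
  op11 P2: store L5 := 7 → I/I/M on L5; bus BusRdX Flush; mem=86
  op12 P2: load  L1 → S/I/S on L1; bus BusRd Flush; mem=86
  op13 P0: load  L5 → S/I/S on L5; bus BusRd Flush; mem=7
  op14 P1: load  L3 → I/S/S on L3; bus BusRd Flush; mem=40
  op15 P0: store L4 := 87 → M/I/I on L4; bus BusRdX; mem=0
  op16 P1: store L5 := 58 → I/M/I on L5; bus BusRdX; mem=7
  op17 P1: load  L5 → I/M/I on L5; bus (none); mem=7
  op18 P2: load  L3 → I/S/S on L3; bus (none); mem=40
  op19 P1: store L3 := 32 → I/M/I on L3; bus BusRdX; mem=40
  op20 P1: load  L0 → S/S/I on L0; bus BusRd Flush; mem=7
  op21 P0: load  L4 → M/I/I on L4; bus (none); mem=0
  op22 P2: load  L1 → S/I/S on L1; bus (none); mem=86
  op23 P1: load  L5 → I/M/I on L5; bus (none); mem=7
  op24 P0: load  L3 → S/S/I on L3; bus BusRd Flush; mem=32
  op25 P2: load  L6 → I/S/S on L6; bus BusRd Flush; mem=93
  op26 P0: store L5 := 23 → M/I/I on L5; bus BusRdX Flush; mem=58
  op27 P2: load  L5 → S/I/S on L5; bus BusRd Flush; mem=23

memory[L0] = 7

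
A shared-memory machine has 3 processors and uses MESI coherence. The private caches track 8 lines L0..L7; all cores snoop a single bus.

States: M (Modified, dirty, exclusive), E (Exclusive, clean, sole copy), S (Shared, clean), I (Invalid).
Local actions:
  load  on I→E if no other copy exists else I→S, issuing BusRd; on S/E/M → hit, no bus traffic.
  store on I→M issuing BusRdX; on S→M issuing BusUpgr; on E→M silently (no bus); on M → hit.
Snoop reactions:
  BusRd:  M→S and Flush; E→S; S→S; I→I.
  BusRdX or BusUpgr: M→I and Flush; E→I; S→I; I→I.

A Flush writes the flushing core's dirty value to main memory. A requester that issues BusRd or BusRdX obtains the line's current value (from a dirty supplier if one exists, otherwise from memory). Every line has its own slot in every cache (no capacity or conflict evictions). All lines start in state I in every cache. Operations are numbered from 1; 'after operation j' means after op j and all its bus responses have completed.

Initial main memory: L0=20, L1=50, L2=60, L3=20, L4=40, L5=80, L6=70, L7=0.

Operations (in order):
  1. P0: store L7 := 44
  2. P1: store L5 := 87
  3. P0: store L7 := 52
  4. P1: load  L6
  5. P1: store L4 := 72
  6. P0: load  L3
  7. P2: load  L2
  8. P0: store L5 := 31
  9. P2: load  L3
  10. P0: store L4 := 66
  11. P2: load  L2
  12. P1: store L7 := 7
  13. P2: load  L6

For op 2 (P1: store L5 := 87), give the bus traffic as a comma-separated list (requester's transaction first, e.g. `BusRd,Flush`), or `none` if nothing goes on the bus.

1. P0: store L7 := 44  bus=[BusRdX]  L7: P0=M P1=I P2=I  mem[L7]=0
2. P1: store L5 := 87  bus=[BusRdX]  L5: P0=I P1=M P2=I  mem[L5]=80
3. P0: store L7 := 52  bus=[-]  L7: P0=M P1=I P2=I  mem[L7]=0
4. P1: load  L6  bus=[BusRd]  L6: P0=I P1=E P2=I  mem[L6]=70
5. P1: store L4 := 72  bus=[BusRdX]  L4: P0=I P1=M P2=I  mem[L4]=40
6. P0: load  L3  bus=[BusRd]  L3: P0=E P1=I P2=I  mem[L3]=20
7. P2: load  L2  bus=[BusRd]  L2: P0=I P1=I P2=E  mem[L2]=60
8. P0: store L5 := 31  bus=[BusRdX,Flush]  L5: P0=M P1=I P2=I  mem[L5]=87
9. P2: load  L3  bus=[BusRd]  L3: P0=S P1=I P2=S  mem[L3]=20
10. P0: store L4 := 66  bus=[BusRdX,Flush]  L4: P0=M P1=I P2=I  mem[L4]=72
11. P2: load  L2  bus=[-]  L2: P0=I P1=I P2=E  mem[L2]=60
12. P1: store L7 := 7  bus=[BusRdX,Flush]  L7: P0=I P1=M P2=I  mem[L7]=52
13. P2: load  L6  bus=[BusRd]  L6: P0=I P1=S P2=S  mem[L6]=70

bus = BusRdX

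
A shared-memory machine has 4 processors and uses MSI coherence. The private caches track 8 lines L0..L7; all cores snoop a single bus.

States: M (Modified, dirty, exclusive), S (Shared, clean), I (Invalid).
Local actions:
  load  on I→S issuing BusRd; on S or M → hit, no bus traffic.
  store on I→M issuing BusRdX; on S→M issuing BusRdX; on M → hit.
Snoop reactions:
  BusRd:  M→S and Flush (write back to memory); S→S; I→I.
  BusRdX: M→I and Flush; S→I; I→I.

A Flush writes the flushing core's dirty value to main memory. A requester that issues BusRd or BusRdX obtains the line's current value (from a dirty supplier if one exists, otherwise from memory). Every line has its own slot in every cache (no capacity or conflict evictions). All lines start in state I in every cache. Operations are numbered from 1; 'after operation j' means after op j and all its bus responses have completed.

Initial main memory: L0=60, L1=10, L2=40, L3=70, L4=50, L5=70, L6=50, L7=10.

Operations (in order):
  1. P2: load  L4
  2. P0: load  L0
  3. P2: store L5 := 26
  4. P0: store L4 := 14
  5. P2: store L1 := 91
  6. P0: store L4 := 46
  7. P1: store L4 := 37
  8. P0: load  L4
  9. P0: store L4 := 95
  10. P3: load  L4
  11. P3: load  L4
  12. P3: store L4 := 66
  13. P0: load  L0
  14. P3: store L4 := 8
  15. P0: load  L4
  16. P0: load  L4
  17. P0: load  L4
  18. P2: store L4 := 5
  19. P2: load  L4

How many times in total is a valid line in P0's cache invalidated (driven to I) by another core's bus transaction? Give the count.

1. P2: load  L4  bus=[BusRd]  L4: P0=I P1=I P2=S P3=I  mem[L4]=50
2. P0: load  L0  bus=[BusRd]  L0: P0=S P1=I P2=I P3=I  mem[L0]=60
3. P2: store L5 := 26  bus=[BusRdX]  L5: P0=I P1=I P2=M P3=I  mem[L5]=70
4. P0: store L4 := 14  bus=[BusRdX]  L4: P0=M P1=I P2=I P3=I  mem[L4]=50
5. P2: store L1 := 91  bus=[BusRdX]  L1: P0=I P1=I P2=M P3=I  mem[L1]=10
6. P0: store L4 := 46  bus=[-]  L4: P0=M P1=I P2=I P3=I  mem[L4]=50
7. P1: store L4 := 37  bus=[BusRdX,Flush]  L4: P0=I P1=M P2=I P3=I  mem[L4]=46
8. P0: load  L4  bus=[BusRd,Flush]  L4: P0=S P1=S P2=I P3=I  mem[L4]=37
9. P0: store L4 := 95  bus=[BusRdX]  L4: P0=M P1=I P2=I P3=I  mem[L4]=37
10. P3: load  L4  bus=[BusRd,Flush]  L4: P0=S P1=I P2=I P3=S  mem[L4]=95
11. P3: load  L4  bus=[-]  L4: P0=S P1=I P2=I P3=S  mem[L4]=95
12. P3: store L4 := 66  bus=[BusRdX]  L4: P0=I P1=I P2=I P3=M  mem[L4]=95
13. P0: load  L0  bus=[-]  L0: P0=S P1=I P2=I P3=I  mem[L0]=60
14. P3: store L4 := 8  bus=[-]  L4: P0=I P1=I P2=I P3=M  mem[L4]=95
15. P0: load  L4  bus=[BusRd,Flush]  L4: P0=S P1=I P2=I P3=S  mem[L4]=8
16. P0: load  L4  bus=[-]  L4: P0=S P1=I P2=I P3=S  mem[L4]=8
17. P0: load  L4  bus=[-]  L4: P0=S P1=I P2=I P3=S  mem[L4]=8
18. P2: store L4 := 5  bus=[BusRdX]  L4: P0=I P1=I P2=M P3=I  mem[L4]=8
19. P2: load  L4  bus=[-]  L4: P0=I P1=I P2=M P3=I  mem[L4]=8

invalidations = 3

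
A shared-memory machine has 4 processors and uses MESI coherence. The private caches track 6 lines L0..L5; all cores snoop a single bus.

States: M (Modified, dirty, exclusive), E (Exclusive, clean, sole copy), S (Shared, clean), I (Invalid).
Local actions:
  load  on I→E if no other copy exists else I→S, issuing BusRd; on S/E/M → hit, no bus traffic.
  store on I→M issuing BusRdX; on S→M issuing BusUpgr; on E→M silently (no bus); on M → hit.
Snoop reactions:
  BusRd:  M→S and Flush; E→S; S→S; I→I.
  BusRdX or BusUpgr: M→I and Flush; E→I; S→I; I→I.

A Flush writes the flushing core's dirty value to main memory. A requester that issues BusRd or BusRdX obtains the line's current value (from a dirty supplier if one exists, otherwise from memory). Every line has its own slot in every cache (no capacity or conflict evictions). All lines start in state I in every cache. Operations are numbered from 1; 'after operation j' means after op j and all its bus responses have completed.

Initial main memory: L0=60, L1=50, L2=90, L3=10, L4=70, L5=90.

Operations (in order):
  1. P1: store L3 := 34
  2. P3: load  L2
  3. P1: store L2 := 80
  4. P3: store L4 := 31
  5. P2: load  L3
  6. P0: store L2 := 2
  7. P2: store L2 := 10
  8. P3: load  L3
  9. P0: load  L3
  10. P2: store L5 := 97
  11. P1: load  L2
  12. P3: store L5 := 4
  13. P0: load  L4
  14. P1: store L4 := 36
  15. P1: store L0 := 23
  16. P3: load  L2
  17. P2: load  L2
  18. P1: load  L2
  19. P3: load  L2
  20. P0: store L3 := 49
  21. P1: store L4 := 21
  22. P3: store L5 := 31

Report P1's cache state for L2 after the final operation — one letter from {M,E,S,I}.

state = S

step 1: P1: store L3 := 34  ⟶  IMII  (L3)  txn=BusRdX  M[L3]=10
step 2: P3: load  L2  ⟶  IIIE  (L2)  txn=BusRd  M[L2]=90
step 3: P1: store L2 := 80  ⟶  IMII  (L2)  txn=BusRdX  M[L2]=90
step 4: P3: store L4 := 31  ⟶  IIIM  (L4)  txn=BusRdX  M[L4]=70
step 5: P2: load  L3  ⟶  ISSI  (L3)  txn=BusRd+Flush  M[L3]=34
step 6: P0: store L2 := 2  ⟶  MIII  (L2)  txn=BusRdX+Flush  M[L2]=80
step 7: P2: store L2 := 10  ⟶  IIMI  (L2)  txn=BusRdX+Flush  M[L2]=2
step 8: P3: load  L3  ⟶  ISSS  (L3)  txn=BusRd  M[L3]=34
step 9: P0: load  L3  ⟶  SSSS  (L3)  txn=BusRd  M[L3]=34
step 10: P2: store L5 := 97  ⟶  IIMI  (L5)  txn=BusRdX  M[L5]=90
step 11: P1: load  L2  ⟶  ISSI  (L2)  txn=BusRd+Flush  M[L2]=10
step 12: P3: store L5 := 4  ⟶  IIIM  (L5)  txn=BusRdX+Flush  M[L5]=97
step 13: P0: load  L4  ⟶  SIIS  (L4)  txn=BusRd+Flush  M[L4]=31
step 14: P1: store L4 := 36  ⟶  IMII  (L4)  txn=BusRdX  M[L4]=31
step 15: P1: store L0 := 23  ⟶  IMII  (L0)  txn=BusRdX  M[L0]=60
step 16: P3: load  L2  ⟶  ISSS  (L2)  txn=BusRd  M[L2]=10
step 17: P2: load  L2  ⟶  ISSS  (L2)  txn=∅  M[L2]=10
step 18: P1: load  L2  ⟶  ISSS  (L2)  txn=∅  M[L2]=10
step 19: P3: load  L2  ⟶  ISSS  (L2)  txn=∅  M[L2]=10
step 20: P0: store L3 := 49  ⟶  MIII  (L3)  txn=BusUpgr  M[L3]=34
step 21: P1: store L4 := 21  ⟶  IMII  (L4)  txn=∅  M[L4]=31
step 22: P3: store L5 := 31  ⟶  IIIM  (L5)  txn=∅  M[L5]=97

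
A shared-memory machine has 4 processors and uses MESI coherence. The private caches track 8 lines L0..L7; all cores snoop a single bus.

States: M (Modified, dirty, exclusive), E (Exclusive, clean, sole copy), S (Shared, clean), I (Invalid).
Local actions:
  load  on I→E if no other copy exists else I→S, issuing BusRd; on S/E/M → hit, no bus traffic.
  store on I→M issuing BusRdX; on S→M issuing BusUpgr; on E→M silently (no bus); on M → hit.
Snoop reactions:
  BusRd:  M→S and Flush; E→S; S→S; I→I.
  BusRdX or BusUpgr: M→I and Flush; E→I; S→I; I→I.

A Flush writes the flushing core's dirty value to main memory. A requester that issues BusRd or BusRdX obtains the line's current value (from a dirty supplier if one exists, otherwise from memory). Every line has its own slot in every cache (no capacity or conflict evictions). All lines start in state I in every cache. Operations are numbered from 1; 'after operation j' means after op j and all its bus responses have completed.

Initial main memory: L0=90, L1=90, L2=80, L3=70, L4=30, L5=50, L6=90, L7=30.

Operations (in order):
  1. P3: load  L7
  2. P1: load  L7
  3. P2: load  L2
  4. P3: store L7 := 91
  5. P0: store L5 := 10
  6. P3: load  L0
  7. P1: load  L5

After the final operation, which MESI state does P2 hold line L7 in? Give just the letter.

state = I

step 1: P3: load  L7  ⟶  IIIE  (L7)  txn=BusRd  M[L7]=30
step 2: P1: load  L7  ⟶  ISIS  (L7)  txn=BusRd  M[L7]=30
step 3: P2: load  L2  ⟶  IIEI  (L2)  txn=BusRd  M[L2]=80
step 4: P3: store L7 := 91  ⟶  IIIM  (L7)  txn=BusUpgr  M[L7]=30
step 5: P0: store L5 := 10  ⟶  MIII  (L5)  txn=BusRdX  M[L5]=50
step 6: P3: load  L0  ⟶  IIIE  (L0)  txn=BusRd  M[L0]=90
step 7: P1: load  L5  ⟶  SSII  (L5)  txn=BusRd+Flush  M[L5]=10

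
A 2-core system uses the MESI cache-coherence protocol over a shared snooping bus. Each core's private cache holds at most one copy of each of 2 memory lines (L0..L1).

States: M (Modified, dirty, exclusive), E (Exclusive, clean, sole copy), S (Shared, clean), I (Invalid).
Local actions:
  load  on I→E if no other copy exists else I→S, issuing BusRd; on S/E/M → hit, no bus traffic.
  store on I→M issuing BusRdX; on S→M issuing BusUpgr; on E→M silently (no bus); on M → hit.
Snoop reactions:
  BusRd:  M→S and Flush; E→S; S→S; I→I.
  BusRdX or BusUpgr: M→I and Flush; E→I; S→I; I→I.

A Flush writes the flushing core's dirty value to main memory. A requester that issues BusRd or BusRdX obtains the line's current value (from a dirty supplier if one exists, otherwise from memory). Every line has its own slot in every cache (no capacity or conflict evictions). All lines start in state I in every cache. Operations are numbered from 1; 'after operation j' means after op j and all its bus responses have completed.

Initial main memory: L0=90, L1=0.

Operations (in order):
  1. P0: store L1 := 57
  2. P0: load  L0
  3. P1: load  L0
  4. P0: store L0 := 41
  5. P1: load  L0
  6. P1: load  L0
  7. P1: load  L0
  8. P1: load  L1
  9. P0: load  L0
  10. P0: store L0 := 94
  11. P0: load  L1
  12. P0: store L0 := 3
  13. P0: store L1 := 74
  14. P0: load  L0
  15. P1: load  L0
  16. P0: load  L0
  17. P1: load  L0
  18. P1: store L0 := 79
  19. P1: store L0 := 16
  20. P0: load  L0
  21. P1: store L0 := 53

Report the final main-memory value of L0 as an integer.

[1] P0: store L1 := 57 | P0:M(57), P1:I | bus: BusRdX
[2] P0: load  L0 | P0:E(90), P1:I | bus: BusRd
[3] P1: load  L0 | P0:S(90), P1:S(90) | bus: BusRd
[4] P0: store L0 := 41 | P0:M(41), P1:I | bus: BusUpgr
[5] P1: load  L0 | P0:S(41), P1:S(41) | bus: BusRd,Flush
[6] P1: load  L0 | P0:S(41), P1:S(41) | bus: none
[7] P1: load  L0 | P0:S(41), P1:S(41) | bus: none
[8] P1: load  L1 | P0:S(57), P1:S(57) | bus: BusRd,Flush
[9] P0: load  L0 | P0:S(41), P1:S(41) | bus: none
[10] P0: store L0 := 94 | P0:M(94), P1:I | bus: BusUpgr
[11] P0: load  L1 | P0:S(57), P1:S(57) | bus: none
[12] P0: store L0 := 3 | P0:M(3), P1:I | bus: none
[13] P0: store L1 := 74 | P0:M(74), P1:I | bus: BusUpgr
[14] P0: load  L0 | P0:M(3), P1:I | bus: none
[15] P1: load  L0 | P0:S(3), P1:S(3) | bus: BusRd,Flush
[16] P0: load  L0 | P0:S(3), P1:S(3) | bus: none
[17] P1: load  L0 | P0:S(3), P1:S(3) | bus: none
[18] P1: store L0 := 79 | P0:I, P1:M(79) | bus: BusUpgr
[19] P1: store L0 := 16 | P0:I, P1:M(16) | bus: none
[20] P0: load  L0 | P0:S(16), P1:S(16) | bus: BusRd,Flush
[21] P1: store L0 := 53 | P0:I, P1:M(53) | bus: BusUpgr

memory[L0] = 16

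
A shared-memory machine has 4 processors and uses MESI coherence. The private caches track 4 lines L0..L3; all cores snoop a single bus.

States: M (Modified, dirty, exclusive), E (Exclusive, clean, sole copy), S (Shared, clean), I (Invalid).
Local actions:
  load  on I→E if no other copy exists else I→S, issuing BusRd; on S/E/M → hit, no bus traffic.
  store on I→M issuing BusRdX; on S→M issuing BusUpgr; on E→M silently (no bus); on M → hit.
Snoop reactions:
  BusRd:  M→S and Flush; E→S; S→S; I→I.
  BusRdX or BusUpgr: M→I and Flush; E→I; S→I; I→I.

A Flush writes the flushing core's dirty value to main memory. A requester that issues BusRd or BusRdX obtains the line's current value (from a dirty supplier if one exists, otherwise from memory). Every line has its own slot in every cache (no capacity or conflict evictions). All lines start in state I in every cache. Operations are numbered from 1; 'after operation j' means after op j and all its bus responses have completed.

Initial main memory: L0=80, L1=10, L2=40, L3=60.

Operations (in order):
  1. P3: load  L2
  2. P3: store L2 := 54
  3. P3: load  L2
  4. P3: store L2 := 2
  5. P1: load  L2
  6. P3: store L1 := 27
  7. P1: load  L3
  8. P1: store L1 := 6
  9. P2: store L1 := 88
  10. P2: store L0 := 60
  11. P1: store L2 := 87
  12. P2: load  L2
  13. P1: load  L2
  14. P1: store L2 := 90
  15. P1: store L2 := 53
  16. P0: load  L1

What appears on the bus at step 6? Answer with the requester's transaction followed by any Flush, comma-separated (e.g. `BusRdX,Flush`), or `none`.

bus = BusRdX

  op1 P3: load  L2 → I/I/I/E on L2; bus BusRd; mem=40
  op2 P3: store L2 := 54 → I/I/I/M on L2; bus (none); mem=40
  op3 P3: load  L2 → I/I/I/M on L2; bus (none); mem=40
  op4 P3: store L2 := 2 → I/I/I/M on L2; bus (none); mem=40
  op5 P1: load  L2 → I/S/I/S on L2; bus BusRd Flush; mem=2
  op6 P3: store L1 := 27 → I/I/I/M on L1; bus BusRdX; mem=10
  op7 P1: load  L3 → I/E/I/I on L3; bus BusRd; mem=60
  op8 P1: store L1 := 6 → I/M/I/I on L1; bus BusRdX Flush; mem=27
  op9 P2: store L1 := 88 → I/I/M/I on L1; bus BusRdX Flush; mem=6
  op10 P2: store L0 := 60 → I/I/M/I on L0; bus BusRdX; mem=80
  op11 P1: store L2 := 87 → I/M/I/I on L2; bus BusUpgr; mem=2
  op12 P2: load  L2 → I/S/S/I on L2; bus BusRd Flush; mem=87
  op13 P1: load  L2 → I/S/S/I on L2; bus (none); mem=87
  op14 P1: store L2 := 90 → I/M/I/I on L2; bus BusUpgr; mem=87
  op15 P1: store L2 := 53 → I/M/I/I on L2; bus (none); mem=87
  op16 P0: load  L1 → S/I/S/I on L1; bus BusRd Flush; mem=88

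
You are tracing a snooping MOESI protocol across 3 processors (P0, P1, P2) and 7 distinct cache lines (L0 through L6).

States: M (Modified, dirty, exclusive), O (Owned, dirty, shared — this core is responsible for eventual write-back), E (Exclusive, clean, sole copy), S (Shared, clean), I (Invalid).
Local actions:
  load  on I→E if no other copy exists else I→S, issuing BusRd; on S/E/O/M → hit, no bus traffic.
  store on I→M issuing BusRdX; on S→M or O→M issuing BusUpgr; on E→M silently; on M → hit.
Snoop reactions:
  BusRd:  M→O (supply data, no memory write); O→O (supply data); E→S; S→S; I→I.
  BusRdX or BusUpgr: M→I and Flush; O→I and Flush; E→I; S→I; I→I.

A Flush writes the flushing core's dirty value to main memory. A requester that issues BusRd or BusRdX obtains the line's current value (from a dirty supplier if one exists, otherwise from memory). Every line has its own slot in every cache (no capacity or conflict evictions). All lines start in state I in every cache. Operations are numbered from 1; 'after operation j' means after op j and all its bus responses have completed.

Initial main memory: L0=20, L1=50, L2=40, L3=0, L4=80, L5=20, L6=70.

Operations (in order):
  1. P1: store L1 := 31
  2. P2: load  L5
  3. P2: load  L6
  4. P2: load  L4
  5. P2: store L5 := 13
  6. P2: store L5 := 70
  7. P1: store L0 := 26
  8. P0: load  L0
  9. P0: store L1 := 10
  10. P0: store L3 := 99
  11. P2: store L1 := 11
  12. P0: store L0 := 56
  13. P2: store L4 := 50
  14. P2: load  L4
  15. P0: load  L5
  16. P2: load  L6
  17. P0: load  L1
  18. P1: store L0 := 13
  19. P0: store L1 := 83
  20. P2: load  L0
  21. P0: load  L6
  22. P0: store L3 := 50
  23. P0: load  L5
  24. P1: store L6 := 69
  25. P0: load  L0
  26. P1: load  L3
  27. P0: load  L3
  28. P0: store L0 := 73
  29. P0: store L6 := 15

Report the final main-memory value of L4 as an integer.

memory[L4] = 80

step 1: P1: store L1 := 31  ⟶  IMI  (L1)  txn=BusRdX  M[L1]=50
step 2: P2: load  L5  ⟶  IIE  (L5)  txn=BusRd  M[L5]=20
step 3: P2: load  L6  ⟶  IIE  (L6)  txn=BusRd  M[L6]=70
step 4: P2: load  L4  ⟶  IIE  (L4)  txn=BusRd  M[L4]=80
step 5: P2: store L5 := 13  ⟶  IIM  (L5)  txn=∅  M[L5]=20
step 6: P2: store L5 := 70  ⟶  IIM  (L5)  txn=∅  M[L5]=20
step 7: P1: store L0 := 26  ⟶  IMI  (L0)  txn=BusRdX  M[L0]=20
step 8: P0: load  L0  ⟶  SOI  (L0)  txn=BusRd  M[L0]=20
step 9: P0: store L1 := 10  ⟶  MII  (L1)  txn=BusRdX+Flush  M[L1]=31
step 10: P0: store L3 := 99  ⟶  MII  (L3)  txn=BusRdX  M[L3]=0
step 11: P2: store L1 := 11  ⟶  IIM  (L1)  txn=BusRdX+Flush  M[L1]=10
step 12: P0: store L0 := 56  ⟶  MII  (L0)  txn=BusUpgr+Flush  M[L0]=26
step 13: P2: store L4 := 50  ⟶  IIM  (L4)  txn=∅  M[L4]=80
step 14: P2: load  L4  ⟶  IIM  (L4)  txn=∅  M[L4]=80
step 15: P0: load  L5  ⟶  SIO  (L5)  txn=BusRd  M[L5]=20
step 16: P2: load  L6  ⟶  IIE  (L6)  txn=∅  M[L6]=70
step 17: P0: load  L1  ⟶  SIO  (L1)  txn=BusRd  M[L1]=10
step 18: P1: store L0 := 13  ⟶  IMI  (L0)  txn=BusRdX+Flush  M[L0]=56
step 19: P0: store L1 := 83  ⟶  MII  (L1)  txn=BusUpgr+Flush  M[L1]=11
step 20: P2: load  L0  ⟶  IOS  (L0)  txn=BusRd  M[L0]=56
step 21: P0: load  L6  ⟶  SIS  (L6)  txn=BusRd  M[L6]=70
step 22: P0: store L3 := 50  ⟶  MII  (L3)  txn=∅  M[L3]=0
step 23: P0: load  L5  ⟶  SIO  (L5)  txn=∅  M[L5]=20
step 24: P1: store L6 := 69  ⟶  IMI  (L6)  txn=BusRdX  M[L6]=70
step 25: P0: load  L0  ⟶  SOS  (L0)  txn=BusRd  M[L0]=56
step 26: P1: load  L3  ⟶  OSI  (L3)  txn=BusRd  M[L3]=0
step 27: P0: load  L3  ⟶  OSI  (L3)  txn=∅  M[L3]=0
step 28: P0: store L0 := 73  ⟶  MII  (L0)  txn=BusUpgr+Flush  M[L0]=13
step 29: P0: store L6 := 15  ⟶  MII  (L6)  txn=BusRdX+Flush  M[L6]=69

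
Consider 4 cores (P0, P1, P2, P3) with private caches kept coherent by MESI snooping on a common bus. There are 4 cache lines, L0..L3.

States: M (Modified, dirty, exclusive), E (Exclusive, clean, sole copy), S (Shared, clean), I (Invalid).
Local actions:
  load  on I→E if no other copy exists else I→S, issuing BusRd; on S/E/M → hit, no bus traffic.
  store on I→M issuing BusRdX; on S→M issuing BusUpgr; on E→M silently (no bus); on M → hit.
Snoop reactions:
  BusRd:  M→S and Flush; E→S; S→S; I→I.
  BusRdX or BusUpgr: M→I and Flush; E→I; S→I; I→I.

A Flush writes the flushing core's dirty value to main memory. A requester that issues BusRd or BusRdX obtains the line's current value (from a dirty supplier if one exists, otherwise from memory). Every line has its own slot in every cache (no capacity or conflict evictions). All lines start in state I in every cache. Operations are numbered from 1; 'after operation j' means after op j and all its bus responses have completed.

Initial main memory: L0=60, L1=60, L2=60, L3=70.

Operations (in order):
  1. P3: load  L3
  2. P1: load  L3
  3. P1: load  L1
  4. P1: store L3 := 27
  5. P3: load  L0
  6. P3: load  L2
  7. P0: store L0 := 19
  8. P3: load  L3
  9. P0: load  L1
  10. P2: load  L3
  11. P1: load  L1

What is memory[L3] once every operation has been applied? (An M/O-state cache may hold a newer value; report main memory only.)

  op1 P3: load  L3 → I/I/I/E on L3; bus BusRd; mem=70
  op2 P1: load  L3 → I/S/I/S on L3; bus BusRd; mem=70
  op3 P1: load  L1 → I/E/I/I on L1; bus BusRd; mem=60
  op4 P1: store L3 := 27 → I/M/I/I on L3; bus BusUpgr; mem=70
  op5 P3: load  L0 → I/I/I/E on L0; bus BusRd; mem=60
  op6 P3: load  L2 → I/I/I/E on L2; bus BusRd; mem=60
  op7 P0: store L0 := 19 → M/I/I/I on L0; bus BusRdX; mem=60
  op8 P3: load  L3 → I/S/I/S on L3; bus BusRd Flush; mem=27
  op9 P0: load  L1 → S/S/I/I on L1; bus BusRd; mem=60
  op10 P2: load  L3 → I/S/S/S on L3; bus BusRd; mem=27
  op11 P1: load  L1 → S/S/I/I on L1; bus (none); mem=60

memory[L3] = 27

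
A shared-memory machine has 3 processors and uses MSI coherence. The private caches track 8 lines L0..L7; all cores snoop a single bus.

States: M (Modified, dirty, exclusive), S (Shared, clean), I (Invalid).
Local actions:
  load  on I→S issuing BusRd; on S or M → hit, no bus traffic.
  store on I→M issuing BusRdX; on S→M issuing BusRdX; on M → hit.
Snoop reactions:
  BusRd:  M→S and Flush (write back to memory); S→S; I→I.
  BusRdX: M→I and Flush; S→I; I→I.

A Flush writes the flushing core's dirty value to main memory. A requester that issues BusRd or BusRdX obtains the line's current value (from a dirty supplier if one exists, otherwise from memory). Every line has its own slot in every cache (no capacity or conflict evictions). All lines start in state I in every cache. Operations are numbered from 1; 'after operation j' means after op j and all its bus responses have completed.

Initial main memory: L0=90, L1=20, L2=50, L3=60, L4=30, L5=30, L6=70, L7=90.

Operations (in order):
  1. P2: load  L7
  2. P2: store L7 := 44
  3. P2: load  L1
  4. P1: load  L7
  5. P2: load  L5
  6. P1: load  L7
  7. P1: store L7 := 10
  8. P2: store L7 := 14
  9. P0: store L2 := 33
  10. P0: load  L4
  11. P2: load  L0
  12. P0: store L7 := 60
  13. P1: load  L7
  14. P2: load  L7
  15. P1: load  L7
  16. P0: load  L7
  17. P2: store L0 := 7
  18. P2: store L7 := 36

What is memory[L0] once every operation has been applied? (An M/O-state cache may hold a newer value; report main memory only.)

[1] P2: load  L7 | P0:I, P1:I, P2:S(90) | bus: BusRd
[2] P2: store L7 := 44 | P0:I, P1:I, P2:M(44) | bus: BusRdX
[3] P2: load  L1 | P0:I, P1:I, P2:S(20) | bus: BusRd
[4] P1: load  L7 | P0:I, P1:S(44), P2:S(44) | bus: BusRd,Flush
[5] P2: load  L5 | P0:I, P1:I, P2:S(30) | bus: BusRd
[6] P1: load  L7 | P0:I, P1:S(44), P2:S(44) | bus: none
[7] P1: store L7 := 10 | P0:I, P1:M(10), P2:I | bus: BusRdX
[8] P2: store L7 := 14 | P0:I, P1:I, P2:M(14) | bus: BusRdX,Flush
[9] P0: store L2 := 33 | P0:M(33), P1:I, P2:I | bus: BusRdX
[10] P0: load  L4 | P0:S(30), P1:I, P2:I | bus: BusRd
[11] P2: load  L0 | P0:I, P1:I, P2:S(90) | bus: BusRd
[12] P0: store L7 := 60 | P0:M(60), P1:I, P2:I | bus: BusRdX,Flush
[13] P1: load  L7 | P0:S(60), P1:S(60), P2:I | bus: BusRd,Flush
[14] P2: load  L7 | P0:S(60), P1:S(60), P2:S(60) | bus: BusRd
[15] P1: load  L7 | P0:S(60), P1:S(60), P2:S(60) | bus: none
[16] P0: load  L7 | P0:S(60), P1:S(60), P2:S(60) | bus: none
[17] P2: store L0 := 7 | P0:I, P1:I, P2:M(7) | bus: BusRdX
[18] P2: store L7 := 36 | P0:I, P1:I, P2:M(36) | bus: BusRdX

memory[L0] = 90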